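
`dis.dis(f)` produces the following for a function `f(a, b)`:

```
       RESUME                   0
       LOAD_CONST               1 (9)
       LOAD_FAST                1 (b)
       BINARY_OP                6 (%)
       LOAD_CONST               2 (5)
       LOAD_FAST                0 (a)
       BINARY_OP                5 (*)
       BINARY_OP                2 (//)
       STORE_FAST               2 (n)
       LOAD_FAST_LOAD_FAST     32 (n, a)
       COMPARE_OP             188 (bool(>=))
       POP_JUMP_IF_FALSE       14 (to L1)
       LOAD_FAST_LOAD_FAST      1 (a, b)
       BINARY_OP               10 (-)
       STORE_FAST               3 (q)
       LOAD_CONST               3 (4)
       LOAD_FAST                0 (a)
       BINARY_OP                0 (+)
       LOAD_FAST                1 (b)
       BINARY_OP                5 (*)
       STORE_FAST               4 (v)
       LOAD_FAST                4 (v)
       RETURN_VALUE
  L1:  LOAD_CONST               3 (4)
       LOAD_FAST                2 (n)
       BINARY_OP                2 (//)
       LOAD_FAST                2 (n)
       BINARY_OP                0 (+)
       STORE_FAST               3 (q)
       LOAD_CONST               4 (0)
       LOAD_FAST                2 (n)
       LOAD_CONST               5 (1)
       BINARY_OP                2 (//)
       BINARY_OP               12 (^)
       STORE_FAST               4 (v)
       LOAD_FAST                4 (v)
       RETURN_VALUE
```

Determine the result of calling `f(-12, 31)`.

-248

LOAD_CONST → push 9. Stack: [9]
LOAD_FAST b → push 31. Stack: [9, 31]
BINARY_OP % → 9 % 31 = 9. Stack: [9]
LOAD_CONST → push 5. Stack: [9, 5]
LOAD_FAST a → push -12. Stack: [9, 5, -12]
BINARY_OP * → 5 * -12 = -60. Stack: [9, -60]
BINARY_OP // → 9 // -60 = -1. Stack: [-1]
STORE_FAST n → n=-1. Stack: []
LOAD_FAST_LOAD_FAST n,a → push -1,-12. Stack: [-1, -12]
COMPARE_OP bool(>=) → -1 vs -12 = True. Stack: [True]
POP_JUMP_IF_FALSE → pop True; no jump. Stack: []
LOAD_FAST_LOAD_FAST a,b → push -12,31. Stack: [-12, 31]
BINARY_OP - → -12 - 31 = -43. Stack: [-43]
STORE_FAST q → q=-43. Stack: []
LOAD_CONST → push 4. Stack: [4]
LOAD_FAST a → push -12. Stack: [4, -12]
BINARY_OP + → 4 + -12 = -8. Stack: [-8]
LOAD_FAST b → push 31. Stack: [-8, 31]
BINARY_OP * → -8 * 31 = -248. Stack: [-248]
STORE_FAST v → v=-248. Stack: []
LOAD_FAST v → push -248. Stack: [-248]
RETURN_VALUE → return -248.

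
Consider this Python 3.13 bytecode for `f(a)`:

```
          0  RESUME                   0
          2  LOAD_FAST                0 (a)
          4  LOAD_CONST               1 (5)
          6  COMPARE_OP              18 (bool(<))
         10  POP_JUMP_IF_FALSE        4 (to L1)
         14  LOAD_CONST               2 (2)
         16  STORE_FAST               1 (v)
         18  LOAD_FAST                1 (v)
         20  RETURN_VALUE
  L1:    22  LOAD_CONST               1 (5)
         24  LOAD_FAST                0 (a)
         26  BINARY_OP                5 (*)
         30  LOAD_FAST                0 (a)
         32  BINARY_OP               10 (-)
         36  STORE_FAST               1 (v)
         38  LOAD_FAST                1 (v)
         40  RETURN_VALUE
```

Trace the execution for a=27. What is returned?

LOAD_FAST a → push 27. Stack: [27]
LOAD_CONST → push 5. Stack: [27, 5]
COMPARE_OP bool(<) → 27 vs 5 = False. Stack: [False]
POP_JUMP_IF_FALSE → pop False; jump. Stack: []
LOAD_CONST → push 5. Stack: [5]
LOAD_FAST a → push 27. Stack: [5, 27]
BINARY_OP * → 5 * 27 = 135. Stack: [135]
LOAD_FAST a → push 27. Stack: [135, 27]
BINARY_OP - → 135 - 27 = 108. Stack: [108]
STORE_FAST v → v=108. Stack: []
LOAD_FAST v → push 108. Stack: [108]
RETURN_VALUE → return 108.

108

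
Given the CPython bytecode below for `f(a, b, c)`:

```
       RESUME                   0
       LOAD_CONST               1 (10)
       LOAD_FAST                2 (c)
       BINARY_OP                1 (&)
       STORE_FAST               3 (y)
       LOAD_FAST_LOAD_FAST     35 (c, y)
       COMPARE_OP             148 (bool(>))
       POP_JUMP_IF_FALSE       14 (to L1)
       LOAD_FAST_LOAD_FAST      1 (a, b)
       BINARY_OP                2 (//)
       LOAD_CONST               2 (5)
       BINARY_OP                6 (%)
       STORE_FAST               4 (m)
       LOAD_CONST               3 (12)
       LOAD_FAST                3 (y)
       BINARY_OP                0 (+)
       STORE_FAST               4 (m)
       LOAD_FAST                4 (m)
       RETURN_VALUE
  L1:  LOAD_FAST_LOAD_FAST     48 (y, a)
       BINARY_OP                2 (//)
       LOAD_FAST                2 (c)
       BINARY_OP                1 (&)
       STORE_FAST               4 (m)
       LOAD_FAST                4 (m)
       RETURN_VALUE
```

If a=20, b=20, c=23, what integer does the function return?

LOAD_CONST → push 10. Stack: [10]
LOAD_FAST c → push 23. Stack: [10, 23]
BINARY_OP & → 10 & 23 = 2. Stack: [2]
STORE_FAST y → y=2. Stack: []
LOAD_FAST_LOAD_FAST c,y → push 23,2. Stack: [23, 2]
COMPARE_OP bool(>) → 23 vs 2 = True. Stack: [True]
POP_JUMP_IF_FALSE → pop True; no jump. Stack: []
LOAD_FAST_LOAD_FAST a,b → push 20,20. Stack: [20, 20]
BINARY_OP // → 20 // 20 = 1. Stack: [1]
LOAD_CONST → push 5. Stack: [1, 5]
BINARY_OP % → 1 % 5 = 1. Stack: [1]
STORE_FAST m → m=1. Stack: []
LOAD_CONST → push 12. Stack: [12]
LOAD_FAST y → push 2. Stack: [12, 2]
BINARY_OP + → 12 + 2 = 14. Stack: [14]
STORE_FAST m → m=14. Stack: []
LOAD_FAST m → push 14. Stack: [14]
RETURN_VALUE → return 14.

14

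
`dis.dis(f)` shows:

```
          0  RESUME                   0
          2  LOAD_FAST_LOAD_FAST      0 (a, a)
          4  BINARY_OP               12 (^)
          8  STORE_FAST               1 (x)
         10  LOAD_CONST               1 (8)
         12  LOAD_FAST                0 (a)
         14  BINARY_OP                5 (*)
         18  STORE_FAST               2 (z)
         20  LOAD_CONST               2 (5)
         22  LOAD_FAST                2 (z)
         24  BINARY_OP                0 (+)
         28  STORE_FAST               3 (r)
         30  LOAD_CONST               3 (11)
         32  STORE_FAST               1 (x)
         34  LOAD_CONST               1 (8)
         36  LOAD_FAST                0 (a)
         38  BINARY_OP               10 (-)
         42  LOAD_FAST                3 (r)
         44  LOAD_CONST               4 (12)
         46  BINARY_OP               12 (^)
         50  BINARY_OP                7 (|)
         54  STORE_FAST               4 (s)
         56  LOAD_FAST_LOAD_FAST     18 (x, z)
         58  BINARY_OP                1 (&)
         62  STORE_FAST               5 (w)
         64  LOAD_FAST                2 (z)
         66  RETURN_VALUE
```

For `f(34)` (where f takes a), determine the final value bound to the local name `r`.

277

LOAD_FAST_LOAD_FAST a,a → push 34,34. Stack: [34, 34]
BINARY_OP ^ → 34 ^ 34 = 0. Stack: [0]
STORE_FAST x → x=0. Stack: []
LOAD_CONST → push 8. Stack: [8]
LOAD_FAST a → push 34. Stack: [8, 34]
BINARY_OP * → 8 * 34 = 272. Stack: [272]
STORE_FAST z → z=272. Stack: []
LOAD_CONST → push 5. Stack: [5]
LOAD_FAST z → push 272. Stack: [5, 272]
BINARY_OP + → 5 + 272 = 277. Stack: [277]
STORE_FAST r → r=277. Stack: []
LOAD_CONST → push 11. Stack: [11]
STORE_FAST x → x=11. Stack: []
LOAD_CONST → push 8. Stack: [8]
LOAD_FAST a → push 34. Stack: [8, 34]
BINARY_OP - → 8 - 34 = -26. Stack: [-26]
LOAD_FAST r → push 277. Stack: [-26, 277]
LOAD_CONST → push 12. Stack: [-26, 277, 12]
BINARY_OP ^ → 277 ^ 12 = 281. Stack: [-26, 281]
BINARY_OP | → -26 | 281 = -1. Stack: [-1]
STORE_FAST s → s=-1. Stack: []
LOAD_FAST_LOAD_FAST x,z → push 11,272. Stack: [11, 272]
BINARY_OP & → 11 & 272 = 0. Stack: [0]
STORE_FAST w → w=0. Stack: []
LOAD_FAST z → push 272. Stack: [272]
RETURN_VALUE → return 272.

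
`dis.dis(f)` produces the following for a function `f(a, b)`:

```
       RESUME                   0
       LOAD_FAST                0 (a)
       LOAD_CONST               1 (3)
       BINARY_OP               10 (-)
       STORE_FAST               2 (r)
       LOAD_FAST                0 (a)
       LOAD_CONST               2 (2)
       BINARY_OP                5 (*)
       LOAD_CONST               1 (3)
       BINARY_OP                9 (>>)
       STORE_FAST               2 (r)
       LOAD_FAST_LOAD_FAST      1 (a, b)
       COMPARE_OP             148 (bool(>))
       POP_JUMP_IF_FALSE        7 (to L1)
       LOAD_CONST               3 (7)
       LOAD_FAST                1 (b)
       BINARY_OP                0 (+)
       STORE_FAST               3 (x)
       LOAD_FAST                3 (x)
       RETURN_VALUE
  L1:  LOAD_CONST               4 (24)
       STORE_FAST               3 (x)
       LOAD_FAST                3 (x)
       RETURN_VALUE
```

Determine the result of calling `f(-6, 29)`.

24

LOAD_FAST a → push -6. Stack: [-6]
LOAD_CONST → push 3. Stack: [-6, 3]
BINARY_OP - → -6 - 3 = -9. Stack: [-9]
STORE_FAST r → r=-9. Stack: []
LOAD_FAST a → push -6. Stack: [-6]
LOAD_CONST → push 2. Stack: [-6, 2]
BINARY_OP * → -6 * 2 = -12. Stack: [-12]
LOAD_CONST → push 3. Stack: [-12, 3]
BINARY_OP >> → -12 >> 3 = -2. Stack: [-2]
STORE_FAST r → r=-2. Stack: []
LOAD_FAST_LOAD_FAST a,b → push -6,29. Stack: [-6, 29]
COMPARE_OP bool(>) → -6 vs 29 = False. Stack: [False]
POP_JUMP_IF_FALSE → pop False; jump. Stack: []
LOAD_CONST → push 24. Stack: [24]
STORE_FAST x → x=24. Stack: []
LOAD_FAST x → push 24. Stack: [24]
RETURN_VALUE → return 24.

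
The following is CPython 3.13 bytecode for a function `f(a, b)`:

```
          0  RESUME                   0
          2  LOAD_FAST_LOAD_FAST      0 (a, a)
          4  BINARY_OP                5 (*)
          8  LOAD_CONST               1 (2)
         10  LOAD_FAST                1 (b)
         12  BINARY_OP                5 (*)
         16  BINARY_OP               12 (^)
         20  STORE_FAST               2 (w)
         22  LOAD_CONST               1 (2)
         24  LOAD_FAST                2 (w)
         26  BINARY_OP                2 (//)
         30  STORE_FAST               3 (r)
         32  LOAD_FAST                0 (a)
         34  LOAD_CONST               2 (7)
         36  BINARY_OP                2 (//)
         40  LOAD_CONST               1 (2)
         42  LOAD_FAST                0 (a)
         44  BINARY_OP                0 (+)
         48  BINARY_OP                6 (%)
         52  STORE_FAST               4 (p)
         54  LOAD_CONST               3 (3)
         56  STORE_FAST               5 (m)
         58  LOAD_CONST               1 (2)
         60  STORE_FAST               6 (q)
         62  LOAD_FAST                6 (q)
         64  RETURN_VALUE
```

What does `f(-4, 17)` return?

2

LOAD_FAST_LOAD_FAST a,a → push -4,-4. Stack: [-4, -4]
BINARY_OP * → -4 * -4 = 16. Stack: [16]
LOAD_CONST → push 2. Stack: [16, 2]
LOAD_FAST b → push 17. Stack: [16, 2, 17]
BINARY_OP * → 2 * 17 = 34. Stack: [16, 34]
BINARY_OP ^ → 16 ^ 34 = 50. Stack: [50]
STORE_FAST w → w=50. Stack: []
LOAD_CONST → push 2. Stack: [2]
LOAD_FAST w → push 50. Stack: [2, 50]
BINARY_OP // → 2 // 50 = 0. Stack: [0]
STORE_FAST r → r=0. Stack: []
LOAD_FAST a → push -4. Stack: [-4]
LOAD_CONST → push 7. Stack: [-4, 7]
BINARY_OP // → -4 // 7 = -1. Stack: [-1]
LOAD_CONST → push 2. Stack: [-1, 2]
LOAD_FAST a → push -4. Stack: [-1, 2, -4]
BINARY_OP + → 2 + -4 = -2. Stack: [-1, -2]
BINARY_OP % → -1 % -2 = -1. Stack: [-1]
STORE_FAST p → p=-1. Stack: []
LOAD_CONST → push 3. Stack: [3]
STORE_FAST m → m=3. Stack: []
LOAD_CONST → push 2. Stack: [2]
STORE_FAST q → q=2. Stack: []
LOAD_FAST q → push 2. Stack: [2]
RETURN_VALUE → return 2.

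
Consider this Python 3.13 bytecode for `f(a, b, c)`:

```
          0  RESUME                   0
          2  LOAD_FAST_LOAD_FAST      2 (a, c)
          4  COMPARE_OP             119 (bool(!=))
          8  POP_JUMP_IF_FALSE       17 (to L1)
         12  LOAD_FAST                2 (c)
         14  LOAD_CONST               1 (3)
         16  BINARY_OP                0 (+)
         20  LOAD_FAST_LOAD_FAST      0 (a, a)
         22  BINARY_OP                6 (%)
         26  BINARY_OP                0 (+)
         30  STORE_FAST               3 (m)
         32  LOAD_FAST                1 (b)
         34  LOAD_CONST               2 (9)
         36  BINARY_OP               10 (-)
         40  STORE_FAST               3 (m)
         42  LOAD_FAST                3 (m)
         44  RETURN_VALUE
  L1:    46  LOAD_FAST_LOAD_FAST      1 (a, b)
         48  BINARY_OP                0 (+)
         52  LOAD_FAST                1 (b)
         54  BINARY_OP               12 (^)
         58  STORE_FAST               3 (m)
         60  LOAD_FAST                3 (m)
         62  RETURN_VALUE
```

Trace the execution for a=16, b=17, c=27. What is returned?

8

LOAD_FAST_LOAD_FAST a,c → push 16,27. Stack: [16, 27]
COMPARE_OP bool(!=) → 16 vs 27 = True. Stack: [True]
POP_JUMP_IF_FALSE → pop True; no jump. Stack: []
LOAD_FAST c → push 27. Stack: [27]
LOAD_CONST → push 3. Stack: [27, 3]
BINARY_OP + → 27 + 3 = 30. Stack: [30]
LOAD_FAST_LOAD_FAST a,a → push 16,16. Stack: [30, 16, 16]
BINARY_OP % → 16 % 16 = 0. Stack: [30, 0]
BINARY_OP + → 30 + 0 = 30. Stack: [30]
STORE_FAST m → m=30. Stack: []
LOAD_FAST b → push 17. Stack: [17]
LOAD_CONST → push 9. Stack: [17, 9]
BINARY_OP - → 17 - 9 = 8. Stack: [8]
STORE_FAST m → m=8. Stack: []
LOAD_FAST m → push 8. Stack: [8]
RETURN_VALUE → return 8.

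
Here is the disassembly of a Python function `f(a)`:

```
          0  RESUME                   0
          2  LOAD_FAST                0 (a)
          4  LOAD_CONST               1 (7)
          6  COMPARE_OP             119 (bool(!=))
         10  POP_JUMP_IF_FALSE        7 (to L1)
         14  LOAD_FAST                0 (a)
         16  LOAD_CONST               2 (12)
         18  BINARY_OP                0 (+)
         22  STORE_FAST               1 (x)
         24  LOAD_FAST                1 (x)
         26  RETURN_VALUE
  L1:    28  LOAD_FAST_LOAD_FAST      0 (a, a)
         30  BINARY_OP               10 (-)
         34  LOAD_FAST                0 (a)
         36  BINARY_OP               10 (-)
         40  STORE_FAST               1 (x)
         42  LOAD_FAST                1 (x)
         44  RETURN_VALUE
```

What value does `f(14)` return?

26

LOAD_FAST a → push 14. Stack: [14]
LOAD_CONST → push 7. Stack: [14, 7]
COMPARE_OP bool(!=) → 14 vs 7 = True. Stack: [True]
POP_JUMP_IF_FALSE → pop True; no jump. Stack: []
LOAD_FAST a → push 14. Stack: [14]
LOAD_CONST → push 12. Stack: [14, 12]
BINARY_OP + → 14 + 12 = 26. Stack: [26]
STORE_FAST x → x=26. Stack: []
LOAD_FAST x → push 26. Stack: [26]
RETURN_VALUE → return 26.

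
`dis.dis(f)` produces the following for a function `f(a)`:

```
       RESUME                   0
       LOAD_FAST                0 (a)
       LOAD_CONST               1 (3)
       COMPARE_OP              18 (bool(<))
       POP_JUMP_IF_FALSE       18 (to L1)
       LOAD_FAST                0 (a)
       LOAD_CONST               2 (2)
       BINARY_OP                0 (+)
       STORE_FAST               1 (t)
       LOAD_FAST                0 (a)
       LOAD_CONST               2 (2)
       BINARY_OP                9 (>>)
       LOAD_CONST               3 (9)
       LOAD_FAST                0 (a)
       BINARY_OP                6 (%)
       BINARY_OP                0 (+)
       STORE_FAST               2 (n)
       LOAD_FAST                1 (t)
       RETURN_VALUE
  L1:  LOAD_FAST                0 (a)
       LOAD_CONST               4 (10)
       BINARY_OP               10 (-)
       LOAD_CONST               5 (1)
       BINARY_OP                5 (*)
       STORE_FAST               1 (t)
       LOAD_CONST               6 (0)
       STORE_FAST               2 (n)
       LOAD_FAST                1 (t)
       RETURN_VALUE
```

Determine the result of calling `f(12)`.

2

LOAD_FAST a → push 12. Stack: [12]
LOAD_CONST → push 3. Stack: [12, 3]
COMPARE_OP bool(<) → 12 vs 3 = False. Stack: [False]
POP_JUMP_IF_FALSE → pop False; jump. Stack: []
LOAD_FAST a → push 12. Stack: [12]
LOAD_CONST → push 10. Stack: [12, 10]
BINARY_OP - → 12 - 10 = 2. Stack: [2]
LOAD_CONST → push 1. Stack: [2, 1]
BINARY_OP * → 2 * 1 = 2. Stack: [2]
STORE_FAST t → t=2. Stack: []
LOAD_CONST → push 0. Stack: [0]
STORE_FAST n → n=0. Stack: []
LOAD_FAST t → push 2. Stack: [2]
RETURN_VALUE → return 2.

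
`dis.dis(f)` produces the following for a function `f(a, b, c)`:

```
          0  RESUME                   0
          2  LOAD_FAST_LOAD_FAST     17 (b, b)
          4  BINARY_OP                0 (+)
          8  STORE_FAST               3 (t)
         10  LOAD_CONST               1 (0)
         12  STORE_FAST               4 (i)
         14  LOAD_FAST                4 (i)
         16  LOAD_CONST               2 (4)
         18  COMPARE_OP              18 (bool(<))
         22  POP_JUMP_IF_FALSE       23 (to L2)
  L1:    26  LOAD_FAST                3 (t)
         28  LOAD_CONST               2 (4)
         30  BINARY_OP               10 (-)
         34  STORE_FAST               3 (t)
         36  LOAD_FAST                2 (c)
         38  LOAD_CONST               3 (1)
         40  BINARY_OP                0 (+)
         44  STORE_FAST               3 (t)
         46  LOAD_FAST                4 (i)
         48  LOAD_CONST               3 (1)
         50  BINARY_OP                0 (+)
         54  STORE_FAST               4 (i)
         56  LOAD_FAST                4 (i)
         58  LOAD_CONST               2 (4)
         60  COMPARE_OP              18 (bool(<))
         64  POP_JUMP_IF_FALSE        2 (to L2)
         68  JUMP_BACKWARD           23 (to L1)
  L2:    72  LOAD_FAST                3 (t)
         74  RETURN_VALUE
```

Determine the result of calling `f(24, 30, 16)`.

17

LOAD_FAST_LOAD_FAST b,b → push 30,30
BINARY_OP + → 30 + 30 = 60
STORE_FAST t → t=60
LOAD_CONST → push 0
STORE_FAST i → i=0
LOAD_FAST i → push 0
LOAD_CONST → push 4
COMPARE_OP bool(<) → 0 vs 4 = True
POP_JUMP_IF_FALSE → pop True; no jump
LOAD_FAST t → push 60
LOAD_CONST → push 4
BINARY_OP - → 60 - 4 = 56
STORE_FAST t → t=56
LOAD_FAST c → push 16
LOAD_CONST → push 1
BINARY_OP + → 16 + 1 = 17
STORE_FAST t → t=17
LOAD_FAST i → push 0
LOAD_CONST → push 1
BINARY_OP + → 0 + 1 = 1
STORE_FAST i → i=1
LOAD_FAST i → push 1
LOAD_CONST → push 4
COMPARE_OP bool(<) → 1 vs 4 = True
POP_JUMP_IF_FALSE → pop True; no jump
LOAD_FAST t → push 17
LOAD_CONST → push 4
BINARY_OP - → 17 - 4 = 13
STORE_FAST t → t=13
LOAD_FAST c → push 16
LOAD_CONST → push 1
BINARY_OP + → 16 + 1 = 17
STORE_FAST t → t=17
LOAD_FAST i → push 1
LOAD_CONST → push 1
BINARY_OP + → 1 + 1 = 2
STORE_FAST i → i=2
LOAD_FAST i → push 2
LOAD_CONST → push 4
COMPARE_OP bool(<) → 2 vs 4 = True
POP_JUMP_IF_FALSE → pop True; no jump
LOAD_FAST t → push 17
LOAD_CONST → push 4
BINARY_OP - → 17 - 4 = 13
STORE_FAST t → t=13
LOAD_FAST c → push 16
LOAD_CONST → push 1
BINARY_OP + → 16 + 1 = 17
STORE_FAST t → t=17
LOAD_FAST i → push 2
LOAD_CONST → push 1
BINARY_OP + → 2 + 1 = 3
STORE_FAST i → i=3
LOAD_FAST i → push 3
LOAD_CONST → push 4
COMPARE_OP bool(<) → 3 vs 4 = True
POP_JUMP_IF_FALSE → pop True; no jump
LOAD_FAST t → push 17
LOAD_CONST → push 4
BINARY_OP - → 17 - 4 = 13
STORE_FAST t → t=13
LOAD_FAST c → push 16
LOAD_CONST → push 1
BINARY_OP + → 16 + 1 = 17
STORE_FAST t → t=17
LOAD_FAST i → push 3
LOAD_CONST → push 1
BINARY_OP + → 3 + 1 = 4
STORE_FAST i → i=4
LOAD_FAST i → push 4
LOAD_CONST → push 4
COMPARE_OP bool(<) → 4 vs 4 = False
POP_JUMP_IF_FALSE → pop False; jump
LOAD_FAST t → push 17
RETURN_VALUE → return 17.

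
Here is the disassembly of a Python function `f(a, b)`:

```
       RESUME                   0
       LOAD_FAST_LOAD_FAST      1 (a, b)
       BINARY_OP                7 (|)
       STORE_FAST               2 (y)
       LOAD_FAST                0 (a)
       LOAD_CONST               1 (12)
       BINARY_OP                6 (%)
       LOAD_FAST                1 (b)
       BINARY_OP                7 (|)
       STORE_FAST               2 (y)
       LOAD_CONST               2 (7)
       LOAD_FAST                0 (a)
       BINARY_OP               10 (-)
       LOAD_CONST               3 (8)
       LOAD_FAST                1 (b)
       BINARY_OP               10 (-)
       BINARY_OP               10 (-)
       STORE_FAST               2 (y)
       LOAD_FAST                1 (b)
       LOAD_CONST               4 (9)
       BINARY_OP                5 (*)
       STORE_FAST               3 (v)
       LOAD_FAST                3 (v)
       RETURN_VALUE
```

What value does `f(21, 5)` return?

LOAD_FAST_LOAD_FAST a,b → push 21,5. Stack: [21, 5]
BINARY_OP | → 21 | 5 = 21. Stack: [21]
STORE_FAST y → y=21. Stack: []
LOAD_FAST a → push 21. Stack: [21]
LOAD_CONST → push 12. Stack: [21, 12]
BINARY_OP % → 21 % 12 = 9. Stack: [9]
LOAD_FAST b → push 5. Stack: [9, 5]
BINARY_OP | → 9 | 5 = 13. Stack: [13]
STORE_FAST y → y=13. Stack: []
LOAD_CONST → push 7. Stack: [7]
LOAD_FAST a → push 21. Stack: [7, 21]
BINARY_OP - → 7 - 21 = -14. Stack: [-14]
LOAD_CONST → push 8. Stack: [-14, 8]
LOAD_FAST b → push 5. Stack: [-14, 8, 5]
BINARY_OP - → 8 - 5 = 3. Stack: [-14, 3]
BINARY_OP - → -14 - 3 = -17. Stack: [-17]
STORE_FAST y → y=-17. Stack: []
LOAD_FAST b → push 5. Stack: [5]
LOAD_CONST → push 9. Stack: [5, 9]
BINARY_OP * → 5 * 9 = 45. Stack: [45]
STORE_FAST v → v=45. Stack: []
LOAD_FAST v → push 45. Stack: [45]
RETURN_VALUE → return 45.

45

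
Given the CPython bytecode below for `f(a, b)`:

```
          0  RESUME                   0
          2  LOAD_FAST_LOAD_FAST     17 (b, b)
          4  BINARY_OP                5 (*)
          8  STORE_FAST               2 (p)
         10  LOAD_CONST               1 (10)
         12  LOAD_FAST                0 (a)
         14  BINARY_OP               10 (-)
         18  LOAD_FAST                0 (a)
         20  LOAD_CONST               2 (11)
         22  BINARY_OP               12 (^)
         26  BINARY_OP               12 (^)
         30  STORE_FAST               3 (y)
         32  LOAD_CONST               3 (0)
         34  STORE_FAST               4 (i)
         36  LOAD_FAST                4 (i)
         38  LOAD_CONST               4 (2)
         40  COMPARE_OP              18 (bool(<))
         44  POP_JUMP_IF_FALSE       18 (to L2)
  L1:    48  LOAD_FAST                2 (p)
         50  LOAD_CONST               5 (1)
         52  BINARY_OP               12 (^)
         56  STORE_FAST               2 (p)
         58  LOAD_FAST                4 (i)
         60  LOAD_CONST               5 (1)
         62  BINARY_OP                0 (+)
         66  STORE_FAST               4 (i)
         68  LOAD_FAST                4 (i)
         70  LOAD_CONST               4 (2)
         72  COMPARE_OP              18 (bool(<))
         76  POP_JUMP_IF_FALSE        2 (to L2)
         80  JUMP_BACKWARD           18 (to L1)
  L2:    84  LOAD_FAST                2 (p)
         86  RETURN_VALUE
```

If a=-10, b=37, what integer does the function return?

LOAD_FAST_LOAD_FAST b,b → push 37,37. Stack: [37, 37]
BINARY_OP * → 37 * 37 = 1369. Stack: [1369]
STORE_FAST p → p=1369. Stack: []
LOAD_CONST → push 10. Stack: [10]
LOAD_FAST a → push -10. Stack: [10, -10]
BINARY_OP - → 10 - -10 = 20. Stack: [20]
LOAD_FAST a → push -10. Stack: [20, -10]
LOAD_CONST → push 11. Stack: [20, -10, 11]
BINARY_OP ^ → -10 ^ 11 = -3. Stack: [20, -3]
BINARY_OP ^ → 20 ^ -3 = -23. Stack: [-23]
STORE_FAST y → y=-23. Stack: []
LOAD_CONST → push 0. Stack: [0]
STORE_FAST i → i=0. Stack: []
LOAD_FAST i → push 0. Stack: [0]
LOAD_CONST → push 2. Stack: [0, 2]
COMPARE_OP bool(<) → 0 vs 2 = True. Stack: [True]
POP_JUMP_IF_FALSE → pop True; no jump. Stack: []
LOAD_FAST p → push 1369. Stack: [1369]
LOAD_CONST → push 1. Stack: [1369, 1]
BINARY_OP ^ → 1369 ^ 1 = 1368. Stack: [1368]
STORE_FAST p → p=1368. Stack: []
LOAD_FAST i → push 0. Stack: [0]
LOAD_CONST → push 1. Stack: [0, 1]
BINARY_OP + → 0 + 1 = 1. Stack: [1]
STORE_FAST i → i=1. Stack: []
LOAD_FAST i → push 1. Stack: [1]
LOAD_CONST → push 2. Stack: [1, 2]
COMPARE_OP bool(<) → 1 vs 2 = True. Stack: [True]
POP_JUMP_IF_FALSE → pop True; no jump. Stack: []
LOAD_FAST p → push 1368. Stack: [1368]
LOAD_CONST → push 1. Stack: [1368, 1]
BINARY_OP ^ → 1368 ^ 1 = 1369. Stack: [1369]
STORE_FAST p → p=1369. Stack: []
LOAD_FAST i → push 1. Stack: [1]
LOAD_CONST → push 1. Stack: [1, 1]
BINARY_OP + → 1 + 1 = 2. Stack: [2]
STORE_FAST i → i=2. Stack: []
LOAD_FAST i → push 2. Stack: [2]
LOAD_CONST → push 2. Stack: [2, 2]
COMPARE_OP bool(<) → 2 vs 2 = False. Stack: [False]
POP_JUMP_IF_FALSE → pop False; jump. Stack: []
LOAD_FAST p → push 1369. Stack: [1369]
RETURN_VALUE → return 1369.

1369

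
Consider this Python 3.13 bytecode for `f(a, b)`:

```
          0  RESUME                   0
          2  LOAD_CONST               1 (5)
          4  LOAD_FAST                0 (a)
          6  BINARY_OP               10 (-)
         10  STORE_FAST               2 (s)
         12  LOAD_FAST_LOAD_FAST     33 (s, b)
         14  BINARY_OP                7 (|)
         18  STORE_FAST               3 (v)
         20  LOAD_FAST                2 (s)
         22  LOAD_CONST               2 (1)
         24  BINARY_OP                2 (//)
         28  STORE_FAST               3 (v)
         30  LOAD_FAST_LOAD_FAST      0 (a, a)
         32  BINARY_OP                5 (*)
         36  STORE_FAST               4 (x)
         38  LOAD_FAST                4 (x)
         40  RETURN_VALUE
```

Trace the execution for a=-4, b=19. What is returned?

16

LOAD_CONST → push 5. Stack: [5]
LOAD_FAST a → push -4. Stack: [5, -4]
BINARY_OP - → 5 - -4 = 9. Stack: [9]
STORE_FAST s → s=9. Stack: []
LOAD_FAST_LOAD_FAST s,b → push 9,19. Stack: [9, 19]
BINARY_OP | → 9 | 19 = 27. Stack: [27]
STORE_FAST v → v=27. Stack: []
LOAD_FAST s → push 9. Stack: [9]
LOAD_CONST → push 1. Stack: [9, 1]
BINARY_OP // → 9 // 1 = 9. Stack: [9]
STORE_FAST v → v=9. Stack: []
LOAD_FAST_LOAD_FAST a,a → push -4,-4. Stack: [-4, -4]
BINARY_OP * → -4 * -4 = 16. Stack: [16]
STORE_FAST x → x=16. Stack: []
LOAD_FAST x → push 16. Stack: [16]
RETURN_VALUE → return 16.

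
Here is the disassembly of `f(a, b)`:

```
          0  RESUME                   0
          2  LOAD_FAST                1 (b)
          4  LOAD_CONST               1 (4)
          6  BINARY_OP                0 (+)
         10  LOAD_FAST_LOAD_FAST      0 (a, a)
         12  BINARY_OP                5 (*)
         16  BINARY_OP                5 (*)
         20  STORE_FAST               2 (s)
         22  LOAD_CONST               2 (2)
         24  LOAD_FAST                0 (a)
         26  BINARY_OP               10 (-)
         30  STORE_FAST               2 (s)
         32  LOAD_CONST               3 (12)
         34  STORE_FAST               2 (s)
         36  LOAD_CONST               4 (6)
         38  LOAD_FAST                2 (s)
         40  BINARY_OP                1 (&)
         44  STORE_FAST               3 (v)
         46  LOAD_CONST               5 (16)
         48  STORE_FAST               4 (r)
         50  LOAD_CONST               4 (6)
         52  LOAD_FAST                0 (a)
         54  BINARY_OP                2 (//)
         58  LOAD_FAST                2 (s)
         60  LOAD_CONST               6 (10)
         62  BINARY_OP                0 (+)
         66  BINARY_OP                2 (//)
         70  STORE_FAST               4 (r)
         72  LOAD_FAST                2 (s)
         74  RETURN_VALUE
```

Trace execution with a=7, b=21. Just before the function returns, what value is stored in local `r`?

0

LOAD_FAST b → push 21. Stack: [21]
LOAD_CONST → push 4. Stack: [21, 4]
BINARY_OP + → 21 + 4 = 25. Stack: [25]
LOAD_FAST_LOAD_FAST a,a → push 7,7. Stack: [25, 7, 7]
BINARY_OP * → 7 * 7 = 49. Stack: [25, 49]
BINARY_OP * → 25 * 49 = 1225. Stack: [1225]
STORE_FAST s → s=1225. Stack: []
LOAD_CONST → push 2. Stack: [2]
LOAD_FAST a → push 7. Stack: [2, 7]
BINARY_OP - → 2 - 7 = -5. Stack: [-5]
STORE_FAST s → s=-5. Stack: []
LOAD_CONST → push 12. Stack: [12]
STORE_FAST s → s=12. Stack: []
LOAD_CONST → push 6. Stack: [6]
LOAD_FAST s → push 12. Stack: [6, 12]
BINARY_OP & → 6 & 12 = 4. Stack: [4]
STORE_FAST v → v=4. Stack: []
LOAD_CONST → push 16. Stack: [16]
STORE_FAST r → r=16. Stack: []
LOAD_CONST → push 6. Stack: [6]
LOAD_FAST a → push 7. Stack: [6, 7]
BINARY_OP // → 6 // 7 = 0. Stack: [0]
LOAD_FAST s → push 12. Stack: [0, 12]
LOAD_CONST → push 10. Stack: [0, 12, 10]
BINARY_OP + → 12 + 10 = 22. Stack: [0, 22]
BINARY_OP // → 0 // 22 = 0. Stack: [0]
STORE_FAST r → r=0. Stack: []
LOAD_FAST s → push 12. Stack: [12]
RETURN_VALUE → return 12.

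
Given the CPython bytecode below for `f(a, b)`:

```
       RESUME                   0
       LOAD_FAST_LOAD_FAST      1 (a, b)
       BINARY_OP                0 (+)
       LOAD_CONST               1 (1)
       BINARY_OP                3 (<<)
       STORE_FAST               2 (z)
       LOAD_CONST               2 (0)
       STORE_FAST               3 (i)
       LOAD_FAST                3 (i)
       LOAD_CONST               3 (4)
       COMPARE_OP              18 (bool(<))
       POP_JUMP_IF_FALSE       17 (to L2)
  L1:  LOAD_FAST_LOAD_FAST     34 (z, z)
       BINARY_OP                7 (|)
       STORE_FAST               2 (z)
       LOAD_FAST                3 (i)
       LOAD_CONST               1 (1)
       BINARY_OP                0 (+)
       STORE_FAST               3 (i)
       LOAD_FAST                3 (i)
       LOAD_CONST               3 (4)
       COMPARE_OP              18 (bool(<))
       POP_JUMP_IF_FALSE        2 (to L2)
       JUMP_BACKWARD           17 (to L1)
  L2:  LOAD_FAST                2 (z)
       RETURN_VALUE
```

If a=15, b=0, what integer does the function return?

30

LOAD_FAST_LOAD_FAST a,b → push 15,0. Stack: [15, 0]
BINARY_OP + → 15 + 0 = 15. Stack: [15]
LOAD_CONST → push 1. Stack: [15, 1]
BINARY_OP << → 15 << 1 = 30. Stack: [30]
STORE_FAST z → z=30. Stack: []
LOAD_CONST → push 0. Stack: [0]
STORE_FAST i → i=0. Stack: []
LOAD_FAST i → push 0. Stack: [0]
LOAD_CONST → push 4. Stack: [0, 4]
COMPARE_OP bool(<) → 0 vs 4 = True. Stack: [True]
POP_JUMP_IF_FALSE → pop True; no jump. Stack: []
LOAD_FAST_LOAD_FAST z,z → push 30,30. Stack: [30, 30]
BINARY_OP | → 30 | 30 = 30. Stack: [30]
STORE_FAST z → z=30. Stack: []
LOAD_FAST i → push 0. Stack: [0]
LOAD_CONST → push 1. Stack: [0, 1]
BINARY_OP + → 0 + 1 = 1. Stack: [1]
STORE_FAST i → i=1. Stack: []
LOAD_FAST i → push 1. Stack: [1]
LOAD_CONST → push 4. Stack: [1, 4]
COMPARE_OP bool(<) → 1 vs 4 = True. Stack: [True]
POP_JUMP_IF_FALSE → pop True; no jump. Stack: []
LOAD_FAST_LOAD_FAST z,z → push 30,30. Stack: [30, 30]
BINARY_OP | → 30 | 30 = 30. Stack: [30]
STORE_FAST z → z=30. Stack: []
LOAD_FAST i → push 1. Stack: [1]
LOAD_CONST → push 1. Stack: [1, 1]
BINARY_OP + → 1 + 1 = 2. Stack: [2]
STORE_FAST i → i=2. Stack: []
LOAD_FAST i → push 2. Stack: [2]
LOAD_CONST → push 4. Stack: [2, 4]
COMPARE_OP bool(<) → 2 vs 4 = True. Stack: [True]
POP_JUMP_IF_FALSE → pop True; no jump. Stack: []
LOAD_FAST_LOAD_FAST z,z → push 30,30. Stack: [30, 30]
BINARY_OP | → 30 | 30 = 30. Stack: [30]
STORE_FAST z → z=30. Stack: []
LOAD_FAST i → push 2. Stack: [2]
LOAD_CONST → push 1. Stack: [2, 1]
BINARY_OP + → 2 + 1 = 3. Stack: [3]
STORE_FAST i → i=3. Stack: []
LOAD_FAST i → push 3. Stack: [3]
LOAD_CONST → push 4. Stack: [3, 4]
COMPARE_OP bool(<) → 3 vs 4 = True. Stack: [True]
POP_JUMP_IF_FALSE → pop True; no jump. Stack: []
LOAD_FAST_LOAD_FAST z,z → push 30,30. Stack: [30, 30]
BINARY_OP | → 30 | 30 = 30. Stack: [30]
STORE_FAST z → z=30. Stack: []
LOAD_FAST i → push 3. Stack: [3]
LOAD_CONST → push 1. Stack: [3, 1]
BINARY_OP + → 3 + 1 = 4. Stack: [4]
STORE_FAST i → i=4. Stack: []
LOAD_FAST i → push 4. Stack: [4]
LOAD_CONST → push 4. Stack: [4, 4]
COMPARE_OP bool(<) → 4 vs 4 = False. Stack: [False]
POP_JUMP_IF_FALSE → pop False; jump. Stack: []
LOAD_FAST z → push 30. Stack: [30]
RETURN_VALUE → return 30.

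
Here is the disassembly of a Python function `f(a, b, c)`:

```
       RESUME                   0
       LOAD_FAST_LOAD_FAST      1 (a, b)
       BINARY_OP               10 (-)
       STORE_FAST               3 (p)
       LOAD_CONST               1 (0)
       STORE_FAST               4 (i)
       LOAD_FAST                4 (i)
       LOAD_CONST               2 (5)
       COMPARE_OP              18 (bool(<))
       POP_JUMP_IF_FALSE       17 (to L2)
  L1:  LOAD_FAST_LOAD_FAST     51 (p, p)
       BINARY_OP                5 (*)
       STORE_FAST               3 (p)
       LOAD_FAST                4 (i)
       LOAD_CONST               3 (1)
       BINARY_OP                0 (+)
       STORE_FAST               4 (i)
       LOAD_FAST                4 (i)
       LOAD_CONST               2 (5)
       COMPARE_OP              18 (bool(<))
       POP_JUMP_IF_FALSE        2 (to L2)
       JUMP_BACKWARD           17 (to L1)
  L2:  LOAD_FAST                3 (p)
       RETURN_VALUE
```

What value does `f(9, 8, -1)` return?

1

LOAD_FAST_LOAD_FAST a,b → push 9,8. Stack: [9, 8]
BINARY_OP - → 9 - 8 = 1. Stack: [1]
STORE_FAST p → p=1. Stack: []
LOAD_CONST → push 0. Stack: [0]
STORE_FAST i → i=0. Stack: []
LOAD_FAST i → push 0. Stack: [0]
LOAD_CONST → push 5. Stack: [0, 5]
COMPARE_OP bool(<) → 0 vs 5 = True. Stack: [True]
POP_JUMP_IF_FALSE → pop True; no jump. Stack: []
LOAD_FAST_LOAD_FAST p,p → push 1,1. Stack: [1, 1]
BINARY_OP * → 1 * 1 = 1. Stack: [1]
STORE_FAST p → p=1. Stack: []
LOAD_FAST i → push 0. Stack: [0]
LOAD_CONST → push 1. Stack: [0, 1]
BINARY_OP + → 0 + 1 = 1. Stack: [1]
STORE_FAST i → i=1. Stack: []
LOAD_FAST i → push 1. Stack: [1]
LOAD_CONST → push 5. Stack: [1, 5]
COMPARE_OP bool(<) → 1 vs 5 = True. Stack: [True]
POP_JUMP_IF_FALSE → pop True; no jump. Stack: []
LOAD_FAST_LOAD_FAST p,p → push 1,1. Stack: [1, 1]
BINARY_OP * → 1 * 1 = 1. Stack: [1]
STORE_FAST p → p=1. Stack: []
LOAD_FAST i → push 1. Stack: [1]
LOAD_CONST → push 1. Stack: [1, 1]
BINARY_OP + → 1 + 1 = 2. Stack: [2]
STORE_FAST i → i=2. Stack: []
LOAD_FAST i → push 2. Stack: [2]
LOAD_CONST → push 5. Stack: [2, 5]
COMPARE_OP bool(<) → 2 vs 5 = True. Stack: [True]
POP_JUMP_IF_FALSE → pop True; no jump. Stack: []
LOAD_FAST_LOAD_FAST p,p → push 1,1. Stack: [1, 1]
BINARY_OP * → 1 * 1 = 1. Stack: [1]
STORE_FAST p → p=1. Stack: []
LOAD_FAST i → push 2. Stack: [2]
LOAD_CONST → push 1. Stack: [2, 1]
BINARY_OP + → 2 + 1 = 3. Stack: [3]
STORE_FAST i → i=3. Stack: []
LOAD_FAST i → push 3. Stack: [3]
LOAD_CONST → push 5. Stack: [3, 5]
COMPARE_OP bool(<) → 3 vs 5 = True. Stack: [True]
POP_JUMP_IF_FALSE → pop True; no jump. Stack: []
LOAD_FAST_LOAD_FAST p,p → push 1,1. Stack: [1, 1]
BINARY_OP * → 1 * 1 = 1. Stack: [1]
STORE_FAST p → p=1. Stack: []
LOAD_FAST i → push 3. Stack: [3]
LOAD_CONST → push 1. Stack: [3, 1]
BINARY_OP + → 3 + 1 = 4. Stack: [4]
STORE_FAST i → i=4. Stack: []
LOAD_FAST i → push 4. Stack: [4]
LOAD_CONST → push 5. Stack: [4, 5]
COMPARE_OP bool(<) → 4 vs 5 = True. Stack: [True]
POP_JUMP_IF_FALSE → pop True; no jump. Stack: []
LOAD_FAST_LOAD_FAST p,p → push 1,1. Stack: [1, 1]
BINARY_OP * → 1 * 1 = 1. Stack: [1]
STORE_FAST p → p=1. Stack: []
LOAD_FAST i → push 4. Stack: [4]
LOAD_CONST → push 1. Stack: [4, 1]
BINARY_OP + → 4 + 1 = 5. Stack: [5]
STORE_FAST i → i=5. Stack: []
LOAD_FAST i → push 5. Stack: [5]
LOAD_CONST → push 5. Stack: [5, 5]
COMPARE_OP bool(<) → 5 vs 5 = False. Stack: [False]
POP_JUMP_IF_FALSE → pop False; jump. Stack: []
LOAD_FAST p → push 1. Stack: [1]
RETURN_VALUE → return 1.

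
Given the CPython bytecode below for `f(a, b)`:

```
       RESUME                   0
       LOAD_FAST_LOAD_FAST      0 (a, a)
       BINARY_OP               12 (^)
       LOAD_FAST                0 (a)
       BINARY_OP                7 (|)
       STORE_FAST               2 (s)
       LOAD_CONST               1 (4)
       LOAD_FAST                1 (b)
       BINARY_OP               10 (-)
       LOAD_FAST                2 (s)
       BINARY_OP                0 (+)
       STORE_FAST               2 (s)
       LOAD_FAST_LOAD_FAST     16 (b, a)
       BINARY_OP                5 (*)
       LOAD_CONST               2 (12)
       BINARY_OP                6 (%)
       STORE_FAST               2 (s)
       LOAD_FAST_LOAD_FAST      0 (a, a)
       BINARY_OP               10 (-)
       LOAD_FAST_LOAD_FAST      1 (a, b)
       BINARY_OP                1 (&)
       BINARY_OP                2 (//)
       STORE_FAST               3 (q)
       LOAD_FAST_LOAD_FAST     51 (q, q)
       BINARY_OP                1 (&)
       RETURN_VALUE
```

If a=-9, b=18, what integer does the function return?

0

LOAD_FAST_LOAD_FAST a,a → push -9,-9. Stack: [-9, -9]
BINARY_OP ^ → -9 ^ -9 = 0. Stack: [0]
LOAD_FAST a → push -9. Stack: [0, -9]
BINARY_OP | → 0 | -9 = -9. Stack: [-9]
STORE_FAST s → s=-9. Stack: []
LOAD_CONST → push 4. Stack: [4]
LOAD_FAST b → push 18. Stack: [4, 18]
BINARY_OP - → 4 - 18 = -14. Stack: [-14]
LOAD_FAST s → push -9. Stack: [-14, -9]
BINARY_OP + → -14 + -9 = -23. Stack: [-23]
STORE_FAST s → s=-23. Stack: []
LOAD_FAST_LOAD_FAST b,a → push 18,-9. Stack: [18, -9]
BINARY_OP * → 18 * -9 = -162. Stack: [-162]
LOAD_CONST → push 12. Stack: [-162, 12]
BINARY_OP % → -162 % 12 = 6. Stack: [6]
STORE_FAST s → s=6. Stack: []
LOAD_FAST_LOAD_FAST a,a → push -9,-9. Stack: [-9, -9]
BINARY_OP - → -9 - -9 = 0. Stack: [0]
LOAD_FAST_LOAD_FAST a,b → push -9,18. Stack: [0, -9, 18]
BINARY_OP & → -9 & 18 = 18. Stack: [0, 18]
BINARY_OP // → 0 // 18 = 0. Stack: [0]
STORE_FAST q → q=0. Stack: []
LOAD_FAST_LOAD_FAST q,q → push 0,0. Stack: [0, 0]
BINARY_OP & → 0 & 0 = 0. Stack: [0]
RETURN_VALUE → return 0.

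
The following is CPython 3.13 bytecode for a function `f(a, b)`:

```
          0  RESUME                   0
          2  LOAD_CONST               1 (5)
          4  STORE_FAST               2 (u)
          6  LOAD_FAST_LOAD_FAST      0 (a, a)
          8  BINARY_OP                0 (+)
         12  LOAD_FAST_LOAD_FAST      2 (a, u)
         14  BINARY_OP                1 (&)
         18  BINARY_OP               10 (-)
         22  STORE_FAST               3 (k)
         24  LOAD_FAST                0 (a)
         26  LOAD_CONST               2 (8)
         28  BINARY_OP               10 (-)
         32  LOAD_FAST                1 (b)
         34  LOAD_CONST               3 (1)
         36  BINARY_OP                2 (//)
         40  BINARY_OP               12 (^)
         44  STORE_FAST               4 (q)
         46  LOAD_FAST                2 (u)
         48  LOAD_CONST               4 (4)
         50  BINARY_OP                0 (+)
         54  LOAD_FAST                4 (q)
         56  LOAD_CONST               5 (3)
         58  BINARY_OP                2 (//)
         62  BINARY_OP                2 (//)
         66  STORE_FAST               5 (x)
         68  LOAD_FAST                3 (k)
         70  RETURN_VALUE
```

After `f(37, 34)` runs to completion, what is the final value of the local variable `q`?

63

LOAD_CONST → push 5. Stack: [5]
STORE_FAST u → u=5. Stack: []
LOAD_FAST_LOAD_FAST a,a → push 37,37. Stack: [37, 37]
BINARY_OP + → 37 + 37 = 74. Stack: [74]
LOAD_FAST_LOAD_FAST a,u → push 37,5. Stack: [74, 37, 5]
BINARY_OP & → 37 & 5 = 5. Stack: [74, 5]
BINARY_OP - → 74 - 5 = 69. Stack: [69]
STORE_FAST k → k=69. Stack: []
LOAD_FAST a → push 37. Stack: [37]
LOAD_CONST → push 8. Stack: [37, 8]
BINARY_OP - → 37 - 8 = 29. Stack: [29]
LOAD_FAST b → push 34. Stack: [29, 34]
LOAD_CONST → push 1. Stack: [29, 34, 1]
BINARY_OP // → 34 // 1 = 34. Stack: [29, 34]
BINARY_OP ^ → 29 ^ 34 = 63. Stack: [63]
STORE_FAST q → q=63. Stack: []
LOAD_FAST u → push 5. Stack: [5]
LOAD_CONST → push 4. Stack: [5, 4]
BINARY_OP + → 5 + 4 = 9. Stack: [9]
LOAD_FAST q → push 63. Stack: [9, 63]
LOAD_CONST → push 3. Stack: [9, 63, 3]
BINARY_OP // → 63 // 3 = 21. Stack: [9, 21]
BINARY_OP // → 9 // 21 = 0. Stack: [0]
STORE_FAST x → x=0. Stack: []
LOAD_FAST k → push 69. Stack: [69]
RETURN_VALUE → return 69.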